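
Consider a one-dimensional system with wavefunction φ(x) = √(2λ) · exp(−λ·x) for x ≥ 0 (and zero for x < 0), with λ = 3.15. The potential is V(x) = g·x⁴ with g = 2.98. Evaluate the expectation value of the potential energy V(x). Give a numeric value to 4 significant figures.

0.04540

⟨V⟩ = ∫ V(x)·|φ|² dx.
Every integrand reduces to terms xʲ·e^(−2λx) on [0, ∞); use ∫₀^∞ xʲ·e^(−2λx) dx = j!/(2λ)^(j+1).
⟨V⟩ = 0.045401.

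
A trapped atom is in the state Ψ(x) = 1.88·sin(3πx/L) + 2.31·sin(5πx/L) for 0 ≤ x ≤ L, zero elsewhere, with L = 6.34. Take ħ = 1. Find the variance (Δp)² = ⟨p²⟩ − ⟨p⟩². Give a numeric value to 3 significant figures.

4.57

Compute ⟨p⟩ and ⟨p²⟩ separately; (Δp)² = ⟨p²⟩ − ⟨p⟩².
d²/dx² sin(jπx/L) = −(jπ/L)²·sin(jπx/L); on 0 ≤ x ≤ L, ∫sin²(jπx/L) dx = L/2 and ∫sin(jπx/L)·sin(lπx/L) dx = 0 for j ≠ l, so only diagonal terms survive in ∫|Ψ|² and ∫Ψ·Ψ″; ∫Ψ·Ψ′ dx = [Ψ²/2] between the walls = 0.
Normalization: ∫|Ψ|² dx = 28.119.
⟨p⟩ = 0.0000 and ⟨p²⟩ = 4.5731.
(Δp)² = 4.5731 − (0.0000)² = 4.5731.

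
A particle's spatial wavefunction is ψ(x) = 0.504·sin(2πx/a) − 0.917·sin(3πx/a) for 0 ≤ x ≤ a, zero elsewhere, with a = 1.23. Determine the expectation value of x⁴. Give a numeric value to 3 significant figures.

0.702

⟨x⁴⟩ = ∫ x⁴·|ψ|² dx / ∫|ψ|² dx (integrals over the domain).
On 0 ≤ x ≤ a (j ≠ l): ∫sin²(jπx/a) dx = a/2, ∫sin(jπx/a)·sin(lπx/a) dx = 0; diagonal moments ∫x·sin²(jπx/a) dx = a²/4, ∫x²·sin²(jπx/a) dx = a³·(1/6 − 1/(4j²π²)); cross terms ∫x·sin(jπx/a)·sin(lπx/a) dx = 0 for j + l even and −4jla²/(π²(j² − l²)²) for j + l odd, ∫x²·sin(jπx/a)·sin(lπx/a) dx = (−1)^(j+l)·4jla³/(π²(j² − l²)²); higher powers the same way via product-to-sum and parts.
State is unnormalized: ∫|ψ|² dx = 0.67337, and ∫ψ*·x⁴·ψ dx = 0.47261, so ⟨x⁴⟩ = 0.47261 / 0.67337.
⟨x⁴⟩ = 0.70186.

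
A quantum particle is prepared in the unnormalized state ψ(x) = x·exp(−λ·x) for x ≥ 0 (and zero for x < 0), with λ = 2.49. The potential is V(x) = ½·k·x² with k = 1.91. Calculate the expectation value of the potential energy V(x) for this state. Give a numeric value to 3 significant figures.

⟨V⟩ = ∫ V(x)·|ψ|² dx / ∫|ψ|² dx.
Every integrand reduces to terms xʲ·e^(−2λx) on [0, ∞); use ∫₀^∞ xʲ·e^(−2λx) dx = j!/(2λ)^(j+1).
State is unnormalized: ∫|ψ|² dx = 0.016194, and ∫ψ*·V(x)·ψ dx = 0.0074829, so ⟨V⟩ = 0.0074829 / 0.016194.
⟨V⟩ = 0.46209.

0.462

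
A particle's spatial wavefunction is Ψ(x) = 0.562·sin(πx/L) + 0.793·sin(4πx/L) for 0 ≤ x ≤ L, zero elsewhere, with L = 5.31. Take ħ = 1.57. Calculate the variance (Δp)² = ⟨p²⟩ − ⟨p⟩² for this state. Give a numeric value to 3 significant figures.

Compute ⟨p⟩ and ⟨p²⟩ separately; (Δp)² = ⟨p²⟩ − ⟨p⟩².
d²/dx² sin(jπx/L) = −(jπ/L)²·sin(jπx/L); on 0 ≤ x ≤ L, ∫sin²(jπx/L) dx = L/2 and ∫sin(jπx/L)·sin(lπx/L) dx = 0 for j ≠ l, so only diagonal terms survive in ∫|Ψ|² and ∫Ψ·Ψ″; ∫Ψ·Ψ′ dx = [Ψ²/2] between the walls = 0.
Normalization: ∫|Ψ|² dx = 2.5082.
⟨p⟩ = 0.0000 and ⟨p²⟩ = 9.4778.
(Δp)² = 9.4778 − (0.0000)² = 9.4778.

9.48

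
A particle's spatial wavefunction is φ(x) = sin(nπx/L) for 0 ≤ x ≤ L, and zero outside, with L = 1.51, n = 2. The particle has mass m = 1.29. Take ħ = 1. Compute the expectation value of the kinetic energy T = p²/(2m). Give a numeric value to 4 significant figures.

6.711

T = −(ħ²/2m) d²/dx², so ⟨T⟩ = −(ħ²/2m) ∫ φ*·φ'' dx / ∫|φ|² dx; with m = 1.29.
d/dx sin(nπx/L) = (nπ/L)·cos(nπx/L) and d²/dx² sin(nπx/L) = −(nπ/L)²·sin(nπx/L); on 0 ≤ x ≤ L, ∫sin²(nπx/L) dx = L/2 and ∫sin(nπx/L)·cos(nπx/L) dx = 0.
State is unnormalized: ∫|φ|² dx = 0.75500, and ∫φ*·(−ħ²/2m · φ'') dx = 5.0668, so ⟨T⟩ = 5.0668 / 0.75500.
⟨T⟩ = 6.7110.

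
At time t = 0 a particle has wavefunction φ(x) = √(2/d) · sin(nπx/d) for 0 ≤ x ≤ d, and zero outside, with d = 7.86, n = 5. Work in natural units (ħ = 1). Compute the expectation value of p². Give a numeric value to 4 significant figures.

p² φ = −ħ² d²φ/dx²; ⟨p²⟩ = −ħ² ∫ φ*·φ'' dx.
d/dx sin(nπx/d) = (nπ/d)·cos(nπx/d) and d²/dx² sin(nπx/d) = −(nπ/d)²·sin(nπx/d); on 0 ≤ x ≤ d, ∫sin²(nπx/d) dx = d/2 and ∫sin(nπx/d)·cos(nπx/d) dx = 0.
⟨p²⟩ = 3.9939.

3.994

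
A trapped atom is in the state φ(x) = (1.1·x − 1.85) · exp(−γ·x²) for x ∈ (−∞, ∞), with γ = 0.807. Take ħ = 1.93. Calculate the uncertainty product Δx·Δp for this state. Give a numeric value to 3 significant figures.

0.969

Δx = √(⟨x²⟩−⟨x⟩²), Δp = √(⟨p²⟩−⟨p⟩²).
Expand each integrand as polynomial × e^(−2γx²) and use ∫x^(2j)·e^(−2γx²) dx = (2j−1)!!/(4γ)^j · √(π/(2γ)), odd powers → 0; here √(π/(2γ)) = 1.3952. Differentiate with the product rule, d/dx e^(−γx²) = −2γx·e^(−γx²).
Normalization: ∫|φ|² dx = 5.2979.
⟨x⟩ = -0.33203, ⟨x²⟩ = 0.37095 ⇒ Δx = 0.51059.
⟨p⟩ = 0.0000, ⟨p²⟩ = 3.5995 ⇒ Δp = 1.8972.
Δx·Δp = 0.96871.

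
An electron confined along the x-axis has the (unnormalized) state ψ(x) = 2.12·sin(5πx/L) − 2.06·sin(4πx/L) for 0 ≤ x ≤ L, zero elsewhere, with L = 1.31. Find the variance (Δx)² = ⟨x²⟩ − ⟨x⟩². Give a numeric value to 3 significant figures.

0.0699

Compute ⟨x⟩ and ⟨x²⟩ separately, then (Δx)² = ⟨x²⟩ − ⟨x⟩².
On 0 ≤ x ≤ L (j ≠ l): ∫sin²(jπx/L) dx = L/2, ∫sin(jπx/L)·sin(lπx/L) dx = 0; diagonal moments ∫x·sin²(jπx/L) dx = L²/4, ∫x²·sin²(jπx/L) dx = L³·(1/6 − 1/(4j²π²)); cross terms ∫x·sin(jπx/L)·sin(lπx/L) dx = 0 for j + l even and −4jlL²/(π²(j² − l²)²) for j + l odd, ∫x²·sin(jπx/L)·sin(lπx/L) dx = (−1)^(j+l)·4jlL³/(π²(j² − l²)²); higher powers the same way via product-to-sum and parts.
Normalization: ∫|ψ|² dx = 5.7234.
⟨x⟩ = 0.91708 and ⟨x²⟩ = 0.91093.
(Δx)² = 0.91093 − (0.91708)² = 0.069897.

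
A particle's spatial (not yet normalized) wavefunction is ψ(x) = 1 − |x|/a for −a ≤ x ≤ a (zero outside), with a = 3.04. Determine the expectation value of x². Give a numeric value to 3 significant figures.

0.924

⟨x²⟩ = ∫ x²·|ψ|² dx / ∫|ψ|² dx (integrals over the domain).
ψ is even, so ∫ over [−a, a] = 2∫₀ᵃ with ψ = 1 − x/a there: ∫₀ᵃ (1 − x/a)² dx = a/3, ∫₀ᵃ x²(1 − x/a)² dx = a³/30, ∫₀ᵃ x⁴(1 − x/a)² dx = a⁵/105.
State is unnormalized: ∫|ψ|² dx = 2.0267, and ∫ψ*·x²·ψ dx = 1.8730, so ⟨x²⟩ = 1.8730 / 2.0267.
⟨x²⟩ = 0.92416.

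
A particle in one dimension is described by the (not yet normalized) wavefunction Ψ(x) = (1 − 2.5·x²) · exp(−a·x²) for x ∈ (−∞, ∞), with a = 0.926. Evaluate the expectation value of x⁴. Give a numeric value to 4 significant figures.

⟨x⁴⟩ = ∫ x⁴·|Ψ|² dx / ∫|Ψ|² dx (integrals over the domain).
Expand each integrand as polynomial × e^(−2ax²) and use ∫x^(2j)·e^(−2ax²) dx = (2j−1)!!/(4a)^j · √(π/(2a)), odd powers → 0; here √(π/(2a)) = 1.3024.
State is unnormalized: ∫|Ψ|² dx = 1.3243, and ∫Ψ*·x⁴·Ψ dx = 2.9035, so ⟨x⁴⟩ = 2.9035 / 1.3243.
⟨x⁴⟩ = 2.1925.

2.193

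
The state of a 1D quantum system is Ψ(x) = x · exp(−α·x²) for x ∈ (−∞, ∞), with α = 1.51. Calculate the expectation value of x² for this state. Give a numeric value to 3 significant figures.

0.497

⟨x²⟩ = ∫ x²·|Ψ|² dx / ∫|Ψ|² dx (integrals over the domain).
Expand each integrand as polynomial × e^(−2αx²) and use ∫x^(2j)·e^(−2αx²) dx = (2j−1)!!/(4α)^j · √(π/(2α)), odd powers → 0; here √(π/(2α)) = 1.0199.
State is unnormalized: ∫|Ψ|² dx = 0.16886, and ∫Ψ*·x²·Ψ dx = 0.083872, so ⟨x²⟩ = 0.083872 / 0.16886.
⟨x²⟩ = 0.49669.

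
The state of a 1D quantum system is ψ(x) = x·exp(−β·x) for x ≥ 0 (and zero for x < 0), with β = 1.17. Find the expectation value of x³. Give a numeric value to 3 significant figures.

4.68

⟨x³⟩ = ∫ x³·|ψ|² dx / ∫|ψ|² dx (integrals over the domain).
Every integrand reduces to terms xʲ·e^(−2βx) on [0, ∞); use ∫₀^∞ xʲ·e^(−2βx) dx = j!/(2β)^(j+1).
State is unnormalized: ∫|ψ|² dx = 0.15609, and ∫ψ*·x³·ψ dx = 0.73095, so ⟨x³⟩ = 0.73095 / 0.15609.
⟨x³⟩ = 4.6828.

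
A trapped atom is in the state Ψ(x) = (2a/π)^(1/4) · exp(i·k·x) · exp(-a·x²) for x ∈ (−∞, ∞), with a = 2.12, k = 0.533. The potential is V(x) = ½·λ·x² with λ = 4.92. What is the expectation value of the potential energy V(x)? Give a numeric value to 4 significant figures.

0.2901

⟨V⟩ = ∫ V(x)·|Ψ|² dx.
Gaussian moments: ∫x^(2j)·e^(−2ax²) dx = (2j−1)!!/(4a)^j · √(π/(2a)), odd powers integrate to 0; here √(π/(2a)) = 0.86078.
⟨V⟩ = 0.29009.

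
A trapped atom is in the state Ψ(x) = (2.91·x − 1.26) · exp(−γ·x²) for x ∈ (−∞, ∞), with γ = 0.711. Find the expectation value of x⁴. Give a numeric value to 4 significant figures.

⟨x⁴⟩ = ∫ x⁴·|Ψ|² dx / ∫|Ψ|² dx (integrals over the domain).
Expand each integrand as polynomial × e^(−2γx²) and use ∫x^(2j)·e^(−2γx²) dx = (2j−1)!!/(4γ)^j · √(π/(2γ)), odd powers → 0; here √(π/(2γ)) = 1.4864.
State is unnormalized: ∫|Ψ|² dx = 6.7854, and ∫Ψ*·x⁴·Ψ dx = 9.0828, so ⟨x⁴⟩ = 9.0828 / 6.7854.
⟨x⁴⟩ = 1.3386.

1.339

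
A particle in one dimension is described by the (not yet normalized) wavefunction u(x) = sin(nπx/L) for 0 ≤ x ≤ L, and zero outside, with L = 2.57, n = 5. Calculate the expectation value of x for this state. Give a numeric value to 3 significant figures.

⟨x⟩ = ∫ x·|u|² dx / ∫|u|² dx (integrals over the domain).
With sin²θ = (1 − cos2θ)/2 on 0 ≤ x ≤ L: ∫sin²(nπx/L) dx = L/2, ∫x·sin²(nπx/L) dx = L²/4, ∫x²·sin²(nπx/L) dx = L³·(1/6 − 1/(4n²π²)); higher powers xᵏ the same way, integrating xᵏ·cos(2nπx/L) by parts.
State is unnormalized: ∫|u|² dx = 1.2850, and ∫u*·x·u dx = 1.6512, so ⟨x⟩ = 1.6512 / 1.2850.
⟨x⟩ = 1.2850.

1.29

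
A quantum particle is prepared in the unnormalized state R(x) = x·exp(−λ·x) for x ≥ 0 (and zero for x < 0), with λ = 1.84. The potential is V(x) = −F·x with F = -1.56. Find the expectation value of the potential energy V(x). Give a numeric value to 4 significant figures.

⟨V⟩ = ∫ V(x)·|R|² dx / ∫|R|² dx.
Every integrand reduces to terms xʲ·e^(−2λx) on [0, ∞); use ∫₀^∞ xʲ·e^(−2λx) dx = j!/(2λ)^(j+1).
State is unnormalized: ∫|R|² dx = 0.040132, and ∫R*·V(x)·R dx = 0.051037, so ⟨V⟩ = 0.051037 / 0.040132.
⟨V⟩ = 1.2717.

1.272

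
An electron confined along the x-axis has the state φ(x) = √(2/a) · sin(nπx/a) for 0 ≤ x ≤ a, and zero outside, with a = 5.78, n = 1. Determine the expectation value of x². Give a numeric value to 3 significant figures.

⟨x²⟩ = ∫ x²·|φ|² dx (integrals over the domain).
With sin²θ = (1 − cos2θ)/2 on 0 ≤ x ≤ a: ∫sin²(nπx/a) dx = a/2, ∫x·sin²(nπx/a) dx = a²/4, ∫x²·sin²(nπx/a) dx = a³·(1/6 − 1/(4n²π²)); higher powers xᵏ the same way, integrating xᵏ·cos(2nπx/a) by parts.
⟨x²⟩ = 9.4436.

9.44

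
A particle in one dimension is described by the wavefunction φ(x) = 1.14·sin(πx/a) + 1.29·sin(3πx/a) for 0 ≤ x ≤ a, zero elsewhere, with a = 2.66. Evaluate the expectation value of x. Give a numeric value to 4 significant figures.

⟨x⟩ = ∫ x·|φ|² dx / ∫|φ|² dx (integrals over the domain).
On 0 ≤ x ≤ a (j ≠ l): ∫sin²(jπx/a) dx = a/2, ∫sin(jπx/a)·sin(lπx/a) dx = 0; diagonal moments ∫x·sin²(jπx/a) dx = a²/4, ∫x²·sin²(jπx/a) dx = a³·(1/6 − 1/(4j²π²)); cross terms ∫x·sin(jπx/a)·sin(lπx/a) dx = 0 for j + l even and −4jla²/(π²(j² − l²)²) for j + l odd, ∫x²·sin(jπx/a)·sin(lπx/a) dx = (−1)^(j+l)·4jla³/(π²(j² − l²)²); higher powers the same way via product-to-sum and parts.
State is unnormalized: ∫|φ|² dx = 3.9417, and ∫φ*·x·φ dx = 5.2425, so ⟨x⟩ = 5.2425 / 3.9417.
⟨x⟩ = 1.3300.

1.330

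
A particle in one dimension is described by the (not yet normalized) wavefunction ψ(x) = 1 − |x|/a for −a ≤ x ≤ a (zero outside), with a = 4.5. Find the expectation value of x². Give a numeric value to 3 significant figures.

⟨x²⟩ = ∫ x²·|ψ|² dx / ∫|ψ|² dx (integrals over the domain).
ψ is even, so ∫ over [−a, a] = 2∫₀ᵃ with ψ = 1 − x/a there: ∫₀ᵃ (1 − x/a)² dx = a/3, ∫₀ᵃ x²(1 − x/a)² dx = a³/30, ∫₀ᵃ x⁴(1 − x/a)² dx = a⁵/105.
State is unnormalized: ∫|ψ|² dx = 3.0000, and ∫ψ*·x²·ψ dx = 6.0750, so ⟨x²⟩ = 6.0750 / 3.0000.
⟨x²⟩ = 2.0250.

2.03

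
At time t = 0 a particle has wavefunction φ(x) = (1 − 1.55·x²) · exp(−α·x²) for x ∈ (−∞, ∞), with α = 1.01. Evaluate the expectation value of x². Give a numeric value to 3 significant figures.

⟨x²⟩ = ∫ x²·|φ|² dx / ∫|φ|² dx (integrals over the domain).
Expand each integrand as polynomial × e^(−2αx²) and use ∫x^(2j)·e^(−2αx²) dx = (2j−1)!!/(4α)^j · √(π/(2α)), odd powers → 0; here √(π/(2α)) = 1.2471.
State is unnormalized: ∫|φ|² dx = 0.84087, and ∫φ*·x²·φ dx = 0.27967, so ⟨x²⟩ = 0.27967 / 0.84087.
⟨x²⟩ = 0.33259.

0.333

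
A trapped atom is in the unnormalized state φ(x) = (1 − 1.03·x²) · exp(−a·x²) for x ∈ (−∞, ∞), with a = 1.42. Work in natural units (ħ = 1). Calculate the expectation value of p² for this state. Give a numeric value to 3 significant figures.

3.07

p² φ = −ħ² d²φ/dx²; ⟨p²⟩ = −ħ² ∫ φ*·φ'' dx / ∫|φ|² dx.
Expand each integrand as polynomial × e^(−2ax²) and use ∫x^(2j)·e^(−2ax²) dx = (2j−1)!!/(4a)^j · √(π/(2a)), odd powers → 0; here √(π/(2a)) = 1.0518. Differentiate with the product rule, d/dx e^(−ax²) = −2ax·e^(−ax²).
State is unnormalized: ∫|φ|² dx = 0.77407, and ∫φ*·(−ħ² φ'') dx = 2.3789, so ⟨p²⟩ = 2.3789 / 0.77407.
⟨p²⟩ = 3.0733.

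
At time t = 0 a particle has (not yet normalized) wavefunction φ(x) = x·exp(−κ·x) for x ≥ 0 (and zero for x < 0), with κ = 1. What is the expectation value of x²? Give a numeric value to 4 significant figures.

3.000

⟨x²⟩ = ∫ x²·|φ|² dx / ∫|φ|² dx (integrals over the domain).
Every integrand reduces to terms xʲ·e^(−2κx) on [0, ∞); use ∫₀^∞ xʲ·e^(−2κx) dx = j!/(2κ)^(j+1).
State is unnormalized: ∫|φ|² dx = 0.25000, and ∫φ*·x²·φ dx = 0.75000, so ⟨x²⟩ = 0.75000 / 0.25000.
⟨x²⟩ = 3.0000.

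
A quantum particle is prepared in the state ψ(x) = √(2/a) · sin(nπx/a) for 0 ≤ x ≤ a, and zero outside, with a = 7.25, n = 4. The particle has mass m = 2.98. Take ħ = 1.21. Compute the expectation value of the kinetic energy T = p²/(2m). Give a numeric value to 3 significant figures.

0.738

T = −(ħ²/2m) d²/dx², so ⟨T⟩ = −(ħ²/2m) ∫ ψ*·ψ'' dx; with m = 2.98.
d/dx sin(nπx/a) = (nπ/a)·cos(nπx/a) and d²/dx² sin(nπx/a) = −(nπ/a)²·sin(nπx/a); on 0 ≤ x ≤ a, ∫sin²(nπx/a) dx = a/2 and ∫sin(nπx/a)·cos(nπx/a) dx = 0.
⟨T⟩ = 0.73802.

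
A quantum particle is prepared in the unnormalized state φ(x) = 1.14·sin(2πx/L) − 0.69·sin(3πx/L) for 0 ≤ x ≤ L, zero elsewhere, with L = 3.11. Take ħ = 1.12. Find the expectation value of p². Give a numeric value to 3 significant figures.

6.84

p² φ = −ħ² d²φ/dx²; ⟨p²⟩ = −ħ² ∫ φ*·φ'' dx / ∫|φ|² dx.
d²/dx² sin(jπx/L) = −(jπ/L)²·sin(jπx/L); on 0 ≤ x ≤ L, ∫sin²(jπx/L) dx = L/2 and ∫sin(jπx/L)·sin(lπx/L) dx = 0 for j ≠ l, so only diagonal terms survive in ∫|φ|² and ∫φ·φ″; ∫φ·φ′ dx = [φ²/2] between the walls = 0.
State is unnormalized: ∫|φ|² dx = 2.7612, and ∫φ*·(−ħ² φ'') dx = 18.876, so ⟨p²⟩ = 18.876 / 2.7612.
⟨p²⟩ = 6.8360.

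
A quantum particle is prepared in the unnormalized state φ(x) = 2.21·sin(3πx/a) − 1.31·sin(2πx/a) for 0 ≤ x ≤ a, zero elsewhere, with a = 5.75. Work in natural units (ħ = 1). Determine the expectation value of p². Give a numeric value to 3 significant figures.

2.30

p² φ = −ħ² d²φ/dx²; ⟨p²⟩ = −ħ² ∫ φ*·φ'' dx / ∫|φ|² dx.
d²/dx² sin(jπx/a) = −(jπ/a)²·sin(jπx/a); on 0 ≤ x ≤ a, ∫sin²(jπx/a) dx = a/2 and ∫sin(jπx/a)·sin(lπx/a) dx = 0 for j ≠ l, so only diagonal terms survive in ∫|φ|² and ∫φ·φ″; ∫φ·φ′ dx = [φ²/2] between the walls = 0.
State is unnormalized: ∫|φ|² dx = 18.976, and ∫φ*·(−ħ² φ'') dx = 43.616, so ⟨p²⟩ = 43.616 / 18.976.
⟨p²⟩ = 2.2985.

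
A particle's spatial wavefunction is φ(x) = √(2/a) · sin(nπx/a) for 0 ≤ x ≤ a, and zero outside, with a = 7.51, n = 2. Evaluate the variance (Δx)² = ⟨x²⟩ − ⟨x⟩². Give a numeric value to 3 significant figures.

Compute ⟨x⟩ and ⟨x²⟩ separately, then (Δx)² = ⟨x²⟩ − ⟨x⟩².
With sin²θ = (1 − cos2θ)/2 on 0 ≤ x ≤ a: ∫sin²(nπx/a) dx = a/2, ∫x·sin²(nπx/a) dx = a²/4, ∫x²·sin²(nπx/a) dx = a³·(1/6 − 1/(4n²π²)); higher powers xᵏ the same way, integrating xᵏ·cos(2nπx/a) by parts.
⟨x⟩ = 3.7550 and ⟨x²⟩ = 18.086.
(Δx)² = 18.086 − (3.7550)² = 3.9857.

3.99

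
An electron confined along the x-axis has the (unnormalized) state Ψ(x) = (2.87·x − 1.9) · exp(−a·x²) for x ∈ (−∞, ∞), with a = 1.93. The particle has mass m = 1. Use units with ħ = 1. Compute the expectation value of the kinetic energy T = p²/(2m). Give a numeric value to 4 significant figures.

1.405

T = −(ħ²/2m) d²/dx², so ⟨T⟩ = −(ħ²/2m) ∫ Ψ*·Ψ'' dx / ∫|Ψ|² dx; with m = 1.
Expand each integrand as polynomial × e^(−2ax²) and use ∫x^(2j)·e^(−2ax²) dx = (2j−1)!!/(4a)^j · √(π/(2a)), odd powers → 0; here √(π/(2a)) = 0.90216. Differentiate with the product rule, d/dx e^(−ax²) = −2ax·e^(−ax²).
State is unnormalized: ∫|Ψ|² dx = 4.2193, and ∫Ψ*·(−ħ²/2m · Ψ'') dx = 5.9294, so ⟨T⟩ = 5.9294 / 4.2193.
⟨T⟩ = 1.4053.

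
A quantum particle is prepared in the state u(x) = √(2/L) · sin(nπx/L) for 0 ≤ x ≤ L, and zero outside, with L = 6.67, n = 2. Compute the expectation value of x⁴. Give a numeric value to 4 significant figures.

⟨x⁴⟩ = ∫ x⁴·|u|² dx (integrals over the domain).
With sin²θ = (1 − cos2θ)/2 on 0 ≤ x ≤ L: ∫sin²(nπx/L) dx = L/2, ∫x·sin²(nπx/L) dx = L²/4, ∫x²·sin²(nπx/L) dx = L³·(1/6 − 1/(4n²π²)); higher powers xᵏ the same way, integrating xᵏ·cos(2nπx/L) by parts.
⟨x⁴⟩ = 347.62.

347.6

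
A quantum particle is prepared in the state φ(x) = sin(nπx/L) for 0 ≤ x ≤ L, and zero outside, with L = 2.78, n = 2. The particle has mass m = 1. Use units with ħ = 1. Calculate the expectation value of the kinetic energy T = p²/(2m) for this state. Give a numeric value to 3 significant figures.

2.55

T = −(ħ²/2m) d²/dx², so ⟨T⟩ = −(ħ²/2m) ∫ φ*·φ'' dx / ∫|φ|² dx; with m = 1.
d/dx sin(nπx/L) = (nπ/L)·cos(nπx/L) and d²/dx² sin(nπx/L) = −(nπ/L)²·sin(nπx/L); on 0 ≤ x ≤ L, ∫sin²(nπx/L) dx = L/2 and ∫sin(nπx/L)·cos(nπx/L) dx = 0.
State is unnormalized: ∫|φ|² dx = 1.3900, and ∫φ*·(−ħ²/2m · φ'') dx = 3.5502, so ⟨T⟩ = 3.5502 / 1.3900.
⟨T⟩ = 2.5541.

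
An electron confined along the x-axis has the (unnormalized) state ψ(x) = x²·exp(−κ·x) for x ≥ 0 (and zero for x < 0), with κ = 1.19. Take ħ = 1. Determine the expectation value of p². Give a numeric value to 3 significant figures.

p² ψ = −ħ² d²ψ/dx²; ⟨p²⟩ = −ħ² ∫ ψ*·ψ'' dx / ∫|ψ|² dx.
Differentiate x²·exp(−κ·x) with the product rule; every integrand then reduces to terms xʲ·e^(−2κx) on [0, ∞), with ∫₀^∞ xʲ·e^(−2κx) dx = j!/(2κ)^(j+1).
State is unnormalized: ∫|ψ|² dx = 0.31429, and ∫ψ*·(−ħ² ψ'') dx = 0.14835, so ⟨p²⟩ = 0.14835 / 0.31429.
⟨p²⟩ = 0.47203.

0.472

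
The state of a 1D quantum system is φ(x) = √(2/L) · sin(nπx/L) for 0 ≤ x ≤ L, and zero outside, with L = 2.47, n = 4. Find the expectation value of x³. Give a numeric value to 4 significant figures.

⟨x³⟩ = ∫ x³·|φ|² dx (integrals over the domain).
With sin²θ = (1 − cos2θ)/2 on 0 ≤ x ≤ L: ∫sin²(nπx/L) dx = L/2, ∫x·sin²(nπx/L) dx = L²/4, ∫x²·sin²(nπx/L) dx = L³·(1/6 − 1/(4n²π²)); higher powers xᵏ the same way, integrating xᵏ·cos(2nπx/L) by parts.
⟨x³⟩ = 3.6957.

3.696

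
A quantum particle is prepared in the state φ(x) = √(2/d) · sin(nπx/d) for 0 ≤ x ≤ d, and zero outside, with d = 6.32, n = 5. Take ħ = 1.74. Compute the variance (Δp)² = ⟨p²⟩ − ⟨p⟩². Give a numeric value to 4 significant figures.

Compute ⟨p⟩ and ⟨p²⟩ separately; (Δp)² = ⟨p²⟩ − ⟨p⟩².
d/dx sin(nπx/d) = (nπ/d)·cos(nπx/d) and d²/dx² sin(nπx/d) = −(nπ/d)²·sin(nπx/d); on 0 ≤ x ≤ d, ∫sin²(nπx/d) dx = d/2 and ∫sin(nπx/d)·cos(nπx/d) dx = 0.
⟨p⟩ = 0.0000 and ⟨p²⟩ = 18.703.
(Δp)² = 18.703 − (0.0000)² = 18.703.

18.70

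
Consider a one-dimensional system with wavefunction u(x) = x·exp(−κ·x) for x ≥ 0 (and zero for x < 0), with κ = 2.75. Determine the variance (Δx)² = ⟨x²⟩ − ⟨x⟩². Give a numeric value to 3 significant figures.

Compute ⟨x⟩ and ⟨x²⟩ separately, then (Δx)² = ⟨x²⟩ − ⟨x⟩².
Every integrand reduces to terms xʲ·e^(−2κx) on [0, ∞); use ∫₀^∞ xʲ·e^(−2κx) dx = j!/(2κ)^(j+1).
Normalization: ∫|u|² dx = 0.012021.
⟨x⟩ = 0.54545 and ⟨x²⟩ = 0.39669.
(Δx)² = 0.39669 − (0.54545)² = 0.099174.

0.0992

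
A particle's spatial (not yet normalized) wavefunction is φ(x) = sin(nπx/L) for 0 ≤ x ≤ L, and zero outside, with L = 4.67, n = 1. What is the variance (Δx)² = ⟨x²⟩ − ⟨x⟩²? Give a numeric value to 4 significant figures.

Compute ⟨x⟩ and ⟨x²⟩ separately, then (Δx)² = ⟨x²⟩ − ⟨x⟩².
With sin²θ = (1 − cos2θ)/2 on 0 ≤ x ≤ L: ∫sin²(nπx/L) dx = L/2, ∫x·sin²(nπx/L) dx = L²/4, ∫x²·sin²(nπx/L) dx = L³·(1/6 − 1/(4n²π²)); higher powers xᵏ the same way, integrating xᵏ·cos(2nπx/L) by parts.
Normalization: ∫|φ|² dx = 2.3350.
⟨x⟩ = 2.3350 and ⟨x²⟩ = 6.1648.
(Δx)² = 6.1648 − (2.3350)² = 0.71256.

0.7126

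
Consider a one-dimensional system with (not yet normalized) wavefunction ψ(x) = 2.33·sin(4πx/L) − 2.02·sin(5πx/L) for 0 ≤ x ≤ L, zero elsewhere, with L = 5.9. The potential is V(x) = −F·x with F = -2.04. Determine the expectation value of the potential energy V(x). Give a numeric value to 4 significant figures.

⟨V⟩ = ∫ V(x)·|ψ|² dx / ∫|ψ|² dx.
On 0 ≤ x ≤ L (j ≠ l): ∫sin²(jπx/L) dx = L/2, ∫sin(jπx/L)·sin(lπx/L) dx = 0; diagonal moments ∫x·sin²(jπx/L) dx = L²/4, ∫x²·sin²(jπx/L) dx = L³·(1/6 − 1/(4j²π²)); cross terms ∫x·sin(jπx/L)·sin(lπx/L) dx = 0 for j + l even and −4jlL²/(π²(j² − l²)²) for j + l odd, ∫x²·sin(jπx/L)·sin(lπx/L) dx = (−1)^(j+l)·4jlL³/(π²(j² − l²)²); higher powers the same way via product-to-sum and parts.
State is unnormalized: ∫|ψ|² dx = 28.052, and ∫ψ*·V(x)·ψ dx = 235.71, so ⟨V⟩ = 235.71 / 28.052.
⟨V⟩ = 8.4025.

8.403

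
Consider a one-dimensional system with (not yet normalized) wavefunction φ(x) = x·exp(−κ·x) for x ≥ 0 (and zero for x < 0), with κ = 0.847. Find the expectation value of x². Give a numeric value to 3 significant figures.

⟨x²⟩ = ∫ x²·|φ|² dx / ∫|φ|² dx (integrals over the domain).
Every integrand reduces to terms xʲ·e^(−2κx) on [0, ∞); use ∫₀^∞ xʲ·e^(−2κx) dx = j!/(2κ)^(j+1).
State is unnormalized: ∫|φ|² dx = 0.41142, and ∫φ*·x²·φ dx = 1.7205, so ⟨x²⟩ = 1.7205 / 0.41142.
⟨x²⟩ = 4.1817.

4.18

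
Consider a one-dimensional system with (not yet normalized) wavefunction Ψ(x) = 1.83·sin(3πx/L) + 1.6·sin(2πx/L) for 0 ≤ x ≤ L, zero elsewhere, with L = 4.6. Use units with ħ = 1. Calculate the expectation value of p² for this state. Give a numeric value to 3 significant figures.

3.19

p² Ψ = −ħ² d²Ψ/dx²; ⟨p²⟩ = −ħ² ∫ Ψ*·Ψ'' dx / ∫|Ψ|² dx.
d²/dx² sin(jπx/L) = −(jπ/L)²·sin(jπx/L); on 0 ≤ x ≤ L, ∫sin²(jπx/L) dx = L/2 and ∫sin(jπx/L)·sin(lπx/L) dx = 0 for j ≠ l, so only diagonal terms survive in ∫|Ψ|² and ∫Ψ·Ψ″; ∫Ψ·Ψ′ dx = [Ψ²/2] between the walls = 0.
State is unnormalized: ∫|Ψ|² dx = 13.590, and ∫Ψ*·(−ħ² Ψ'') dx = 43.319, so ⟨p²⟩ = 43.319 / 13.590.
⟨p²⟩ = 3.1875.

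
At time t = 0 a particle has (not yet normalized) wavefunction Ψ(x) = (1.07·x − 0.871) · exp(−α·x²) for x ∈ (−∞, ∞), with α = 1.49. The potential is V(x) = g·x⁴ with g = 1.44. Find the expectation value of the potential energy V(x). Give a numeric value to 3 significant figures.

0.220

⟨V⟩ = ∫ V(x)·|Ψ|² dx / ∫|Ψ|² dx.
Expand each integrand as polynomial × e^(−2αx²) and use ∫x^(2j)·e^(−2αx²) dx = (2j−1)!!/(4α)^j · √(π/(2α)), odd powers → 0; here √(π/(2α)) = 1.0268.
State is unnormalized: ∫|Ψ|² dx = 0.97618, and ∫Ψ*·V(x)·Ψ dx = 0.21467, so ⟨V⟩ = 0.21467 / 0.97618.
⟨V⟩ = 0.21991.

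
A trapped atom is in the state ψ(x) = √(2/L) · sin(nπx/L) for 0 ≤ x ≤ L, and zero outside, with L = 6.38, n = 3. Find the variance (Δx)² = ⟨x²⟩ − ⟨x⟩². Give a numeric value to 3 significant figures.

3.16

Compute ⟨x⟩ and ⟨x²⟩ separately, then (Δx)² = ⟨x²⟩ − ⟨x⟩².
With sin²θ = (1 − cos2θ)/2 on 0 ≤ x ≤ L: ∫sin²(nπx/L) dx = L/2, ∫x·sin²(nπx/L) dx = L²/4, ∫x²·sin²(nπx/L) dx = L³·(1/6 − 1/(4n²π²)); higher powers xᵏ the same way, integrating xᵏ·cos(2nπx/L) by parts.
⟨x⟩ = 3.1900 and ⟨x²⟩ = 13.339.
(Δx)² = 13.339 − (3.1900)² = 3.1629.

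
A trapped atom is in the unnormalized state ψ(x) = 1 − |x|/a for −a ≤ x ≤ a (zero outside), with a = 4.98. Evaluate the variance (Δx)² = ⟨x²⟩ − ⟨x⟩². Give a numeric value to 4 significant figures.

Compute ⟨x⟩ and ⟨x²⟩ separately, then (Δx)² = ⟨x²⟩ − ⟨x⟩².
ψ is even, so ∫ over [−a, a] = 2∫₀ᵃ with ψ = 1 − x/a there: ∫₀ᵃ (1 − x/a)² dx = a/3, ∫₀ᵃ x²(1 − x/a)² dx = a³/30, ∫₀ᵃ x⁴(1 − x/a)² dx = a⁵/105.
Normalization: ∫|ψ|² dx = 3.3200.
⟨x⟩ = 0.0000 and ⟨x²⟩ = 2.4800.
(Δx)² = 2.4800 − (0.0000)² = 2.4800.

2.480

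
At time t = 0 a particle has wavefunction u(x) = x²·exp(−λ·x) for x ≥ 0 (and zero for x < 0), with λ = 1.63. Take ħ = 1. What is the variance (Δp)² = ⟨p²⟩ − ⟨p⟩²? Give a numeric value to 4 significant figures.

Compute ⟨p⟩ and ⟨p²⟩ separately; (Δp)² = ⟨p²⟩ − ⟨p⟩².
Differentiate x²·exp(−λ·x) with the product rule; every integrand then reduces to terms xʲ·e^(−2λx) on [0, ∞), with ∫₀^∞ xʲ·e^(−2λx) dx = j!/(2λ)^(j+1).
Normalization: ∫|u|² dx = 0.065181.
⟨p⟩ = 0.0000 and ⟨p²⟩ = 0.88563.
(Δp)² = 0.88563 − (0.0000)² = 0.88563.

0.8856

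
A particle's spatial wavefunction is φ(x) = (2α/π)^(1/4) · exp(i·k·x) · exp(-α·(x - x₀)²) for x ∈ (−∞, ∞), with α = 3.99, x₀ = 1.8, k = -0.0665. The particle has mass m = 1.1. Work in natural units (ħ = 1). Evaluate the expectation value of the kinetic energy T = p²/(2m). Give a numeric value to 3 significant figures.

T = −(ħ²/2m) d²/dx², so ⟨T⟩ = −(ħ²/2m) ∫ φ*·φ'' dx; with m = 1.1.
Gaussian moments (u = x − x₀): ∫u^(2j)·e^(−2αu²) du = (2j−1)!!/(4α)^j · √(π/(2α)), odd powers integrate to 0; here √(π/(2α)) = 0.62744. Derivatives: φ′ = (ik − 2αu)·φ, φ″ = ((ik − 2αu)² − 2α)·φ; the odd-in-u pieces drop out.
⟨T⟩ = 1.8156.

1.82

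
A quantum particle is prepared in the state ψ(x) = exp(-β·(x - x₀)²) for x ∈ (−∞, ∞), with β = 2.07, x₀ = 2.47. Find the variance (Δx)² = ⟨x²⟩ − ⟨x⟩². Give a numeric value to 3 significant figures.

0.121

Compute ⟨x⟩ and ⟨x²⟩ separately, then (Δx)² = ⟨x²⟩ − ⟨x⟩².
Gaussian moments (u = x − x₀): ∫u^(2j)·e^(−2βu²) du = (2j−1)!!/(4β)^j · √(π/(2β)), odd powers integrate to 0; here √(π/(2β)) = 0.87111.
Normalization: ∫|ψ|² dx = 0.87111.
⟨x⟩ = 2.4700 and ⟨x²⟩ = 6.2217.
(Δx)² = 6.2217 − (2.4700)² = 0.12077.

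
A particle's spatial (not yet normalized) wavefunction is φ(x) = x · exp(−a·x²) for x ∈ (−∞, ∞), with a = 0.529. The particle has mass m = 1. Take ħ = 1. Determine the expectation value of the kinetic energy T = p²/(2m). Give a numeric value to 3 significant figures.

0.794

T = −(ħ²/2m) d²/dx², so ⟨T⟩ = −(ħ²/2m) ∫ φ*·φ'' dx / ∫|φ|² dx; with m = 1.
Expand each integrand as polynomial × e^(−2ax²) and use ∫x^(2j)·e^(−2ax²) dx = (2j−1)!!/(4a)^j · √(π/(2a)), odd powers → 0; here √(π/(2a)) = 1.7232. Differentiate with the product rule, d/dx e^(−ax²) = −2ax·e^(−ax²).
State is unnormalized: ∫|φ|² dx = 0.81436, and ∫φ*·(−ħ²/2m · φ'') dx = 0.64619, so ⟨T⟩ = 0.64619 / 0.81436.
⟨T⟩ = 0.79350.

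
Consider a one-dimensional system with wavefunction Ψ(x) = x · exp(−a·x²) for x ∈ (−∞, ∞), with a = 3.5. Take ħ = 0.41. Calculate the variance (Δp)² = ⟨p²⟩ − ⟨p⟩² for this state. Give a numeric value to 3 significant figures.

Compute ⟨p⟩ and ⟨p²⟩ separately; (Δp)² = ⟨p²⟩ − ⟨p⟩².
Expand each integrand as polynomial × e^(−2ax²) and use ∫x^(2j)·e^(−2ax²) dx = (2j−1)!!/(4a)^j · √(π/(2a)), odd powers → 0; here √(π/(2a)) = 0.66992. Differentiate with the product rule, d/dx e^(−ax²) = −2ax·e^(−ax²).
Normalization: ∫|Ψ|² dx = 0.047852.
⟨p⟩ = 0.0000 and ⟨p²⟩ = 1.7651.
(Δp)² = 1.7651 − (0.0000)² = 1.7651.

1.77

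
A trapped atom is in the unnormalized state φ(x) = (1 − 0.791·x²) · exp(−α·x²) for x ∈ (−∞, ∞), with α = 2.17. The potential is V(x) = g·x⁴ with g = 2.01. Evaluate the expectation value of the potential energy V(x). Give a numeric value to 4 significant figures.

⟨V⟩ = ∫ V(x)·|φ|² dx / ∫|φ|² dx.
Expand each integrand as polynomial × e^(−2αx²) and use ∫x^(2j)·e^(−2αx²) dx = (2j−1)!!/(4α)^j · √(π/(2α)), odd powers → 0; here √(π/(2α)) = 0.85081.
State is unnormalized: ∫|φ|² dx = 0.71694, and ∫φ*·V(x)·φ dx = 0.025833, so ⟨V⟩ = 0.025833 / 0.71694.
⟨V⟩ = 0.036032.

0.03603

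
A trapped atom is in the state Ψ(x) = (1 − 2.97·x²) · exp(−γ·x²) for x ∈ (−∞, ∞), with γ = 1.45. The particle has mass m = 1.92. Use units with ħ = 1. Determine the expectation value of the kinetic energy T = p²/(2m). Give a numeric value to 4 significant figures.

1.911

T = −(ħ²/2m) d²/dx², so ⟨T⟩ = −(ħ²/2m) ∫ Ψ*·Ψ'' dx / ∫|Ψ|² dx; with m = 1.92.
Expand each integrand as polynomial × e^(−2γx²) and use ∫x^(2j)·e^(−2γx²) dx = (2j−1)!!/(4γ)^j · √(π/(2γ)), odd powers → 0; here √(π/(2γ)) = 1.0408. Differentiate with the product rule, d/dx e^(−γx²) = −2γx·e^(−γx²).
State is unnormalized: ∫|Ψ|² dx = 0.79363, and ∫Ψ*·(−ħ²/2m · Ψ'') dx = 1.5169, so ⟨T⟩ = 1.5169 / 0.79363.
⟨T⟩ = 1.9114.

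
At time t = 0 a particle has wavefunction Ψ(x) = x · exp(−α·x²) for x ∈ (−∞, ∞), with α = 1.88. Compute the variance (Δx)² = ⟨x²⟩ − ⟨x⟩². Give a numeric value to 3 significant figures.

Compute ⟨x⟩ and ⟨x²⟩ separately, then (Δx)² = ⟨x²⟩ − ⟨x⟩².
Expand each integrand as polynomial × e^(−2αx²) and use ∫x^(2j)·e^(−2αx²) dx = (2j−1)!!/(4α)^j · √(π/(2α)), odd powers → 0; here √(π/(2α)) = 0.91407.
Normalization: ∫|Ψ|² dx = 0.12155.
⟨x⟩ = 0.0000 and ⟨x²⟩ = 0.39894.
(Δx)² = 0.39894 − (0.0000)² = 0.39894.

0.399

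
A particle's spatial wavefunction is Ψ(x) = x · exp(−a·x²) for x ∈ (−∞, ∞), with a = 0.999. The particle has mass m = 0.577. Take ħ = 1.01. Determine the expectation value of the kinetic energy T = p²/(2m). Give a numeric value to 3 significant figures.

2.65

T = −(ħ²/2m) d²/dx², so ⟨T⟩ = −(ħ²/2m) ∫ Ψ*·Ψ'' dx / ∫|Ψ|² dx; with m = 0.577.
Expand each integrand as polynomial × e^(−2ax²) and use ∫x^(2j)·e^(−2ax²) dx = (2j−1)!!/(4a)^j · √(π/(2a)), odd powers → 0; here √(π/(2a)) = 1.2539. Differentiate with the product rule, d/dx e^(−ax²) = −2ax·e^(−ax²).
State is unnormalized: ∫|Ψ|² dx = 0.31380, and ∫Ψ*·(−ħ²/2m · Ψ'') dx = 0.83133, so ⟨T⟩ = 0.83133 / 0.31380.
⟨T⟩ = 2.6493.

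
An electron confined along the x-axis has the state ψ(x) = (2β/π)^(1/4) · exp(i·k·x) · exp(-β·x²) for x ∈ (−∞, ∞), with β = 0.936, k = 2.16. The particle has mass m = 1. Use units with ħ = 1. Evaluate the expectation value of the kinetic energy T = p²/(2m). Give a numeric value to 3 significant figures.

2.80

T = −(ħ²/2m) d²/dx², so ⟨T⟩ = −(ħ²/2m) ∫ ψ*·ψ'' dx; with m = 1.
Gaussian moments: ∫x^(2j)·e^(−2βx²) dx = (2j−1)!!/(4β)^j · √(π/(2β)), odd powers integrate to 0; here √(π/(2β)) = 1.2955. Derivatives: ψ′ = (ik − 2βx)·ψ, ψ″ = ((ik − 2βx)² − 2β)·ψ; the odd-in-x pieces drop out.
⟨T⟩ = 2.8008.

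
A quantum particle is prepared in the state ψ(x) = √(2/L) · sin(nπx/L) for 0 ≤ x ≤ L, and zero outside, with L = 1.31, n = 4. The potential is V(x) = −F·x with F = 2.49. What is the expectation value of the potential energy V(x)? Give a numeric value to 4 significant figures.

⟨V⟩ = ∫ V(x)·|ψ|² dx.
With sin²θ = (1 − cos2θ)/2 on 0 ≤ x ≤ L: ∫sin²(nπx/L) dx = L/2, ∫x·sin²(nπx/L) dx = L²/4, ∫x²·sin²(nπx/L) dx = L³·(1/6 − 1/(4n²π²)); higher powers xᵏ the same way, integrating xᵏ·cos(2nπx/L) by parts.
⟨V⟩ = -1.6310.

-1.631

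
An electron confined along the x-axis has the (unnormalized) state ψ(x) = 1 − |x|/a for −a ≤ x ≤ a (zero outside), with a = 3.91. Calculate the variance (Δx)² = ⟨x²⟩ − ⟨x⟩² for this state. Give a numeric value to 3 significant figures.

Compute ⟨x⟩ and ⟨x²⟩ separately, then (Δx)² = ⟨x²⟩ − ⟨x⟩².
ψ is even, so ∫ over [−a, a] = 2∫₀ᵃ with ψ = 1 − x/a there: ∫₀ᵃ (1 − x/a)² dx = a/3, ∫₀ᵃ x²(1 − x/a)² dx = a³/30, ∫₀ᵃ x⁴(1 − x/a)² dx = a⁵/105.
Normalization: ∫|ψ|² dx = 2.6067.
⟨x⟩ = 0.0000 and ⟨x²⟩ = 1.5288.
(Δx)² = 1.5288 − (0.0000)² = 1.5288.

1.53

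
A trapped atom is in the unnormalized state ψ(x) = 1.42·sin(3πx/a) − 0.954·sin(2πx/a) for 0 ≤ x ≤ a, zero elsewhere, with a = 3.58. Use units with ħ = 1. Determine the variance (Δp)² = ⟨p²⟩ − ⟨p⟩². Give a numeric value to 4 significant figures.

Compute ⟨p⟩ and ⟨p²⟩ separately; (Δp)² = ⟨p²⟩ − ⟨p⟩².
d²/dx² sin(jπx/a) = −(jπ/a)²·sin(jπx/a); on 0 ≤ x ≤ a, ∫sin²(jπx/a) dx = a/2 and ∫sin(jπx/a)·sin(lπx/a) dx = 0 for j ≠ l, so only diagonal terms survive in ∫|ψ|² and ∫ψ·ψ″; ∫ψ·ψ′ dx = [ψ²/2] between the walls = 0.
Normalization: ∫|ψ|² dx = 5.2385.
⟨p⟩ = 0.0000 and ⟨p²⟩ = 5.7333.
(Δp)² = 5.7333 − (0.0000)² = 5.7333.

5.733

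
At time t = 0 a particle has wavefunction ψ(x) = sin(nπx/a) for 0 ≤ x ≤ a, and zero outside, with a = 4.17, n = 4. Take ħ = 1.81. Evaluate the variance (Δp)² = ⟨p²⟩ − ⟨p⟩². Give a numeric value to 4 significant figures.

29.75

Compute ⟨p⟩ and ⟨p²⟩ separately; (Δp)² = ⟨p²⟩ − ⟨p⟩².
d/dx sin(nπx/a) = (nπ/a)·cos(nπx/a) and d²/dx² sin(nπx/a) = −(nπ/a)²·sin(nπx/a); on 0 ≤ x ≤ a, ∫sin²(nπx/a) dx = a/2 and ∫sin(nπx/a)·cos(nπx/a) dx = 0.
Normalization: ∫|ψ|² dx = 2.0850.
⟨p⟩ = 0.0000 and ⟨p²⟩ = 29.751.
(Δp)² = 29.751 − (0.0000)² = 29.751.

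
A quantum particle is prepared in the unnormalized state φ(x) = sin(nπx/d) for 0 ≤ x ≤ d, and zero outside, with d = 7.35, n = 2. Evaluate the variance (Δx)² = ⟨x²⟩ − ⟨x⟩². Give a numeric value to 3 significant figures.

Compute ⟨x⟩ and ⟨x²⟩ separately, then (Δx)² = ⟨x²⟩ − ⟨x⟩².
With sin²θ = (1 − cos2θ)/2 on 0 ≤ x ≤ d: ∫sin²(nπx/d) dx = d/2, ∫x·sin²(nπx/d) dx = d²/4, ∫x²·sin²(nπx/d) dx = d³·(1/6 − 1/(4n²π²)); higher powers xᵏ the same way, integrating xᵏ·cos(2nπx/d) by parts.
Normalization: ∫|φ|² dx = 3.6750.
⟨x⟩ = 3.6750 and ⟨x²⟩ = 17.323.
(Δx)² = 17.323 − (3.6750)² = 3.8177.

3.82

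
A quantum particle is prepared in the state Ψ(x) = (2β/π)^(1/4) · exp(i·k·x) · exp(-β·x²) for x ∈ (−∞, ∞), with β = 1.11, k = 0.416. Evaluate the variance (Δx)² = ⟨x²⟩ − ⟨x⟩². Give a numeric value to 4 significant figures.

0.2252

Compute ⟨x⟩ and ⟨x²⟩ separately, then (Δx)² = ⟨x²⟩ − ⟨x⟩².
Gaussian moments: ∫x^(2j)·e^(−2βx²) dx = (2j−1)!!/(4β)^j · √(π/(2β)), odd powers integrate to 0; here √(π/(2β)) = 1.1896.
⟨x⟩ = 0.0000 and ⟨x²⟩ = 0.22523.
(Δx)² = 0.22523 − (0.0000)² = 0.22523.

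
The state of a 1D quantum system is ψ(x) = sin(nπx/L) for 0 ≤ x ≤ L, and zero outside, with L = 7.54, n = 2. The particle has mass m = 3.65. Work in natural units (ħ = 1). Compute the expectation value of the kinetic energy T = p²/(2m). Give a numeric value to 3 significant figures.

0.0951

T = −(ħ²/2m) d²/dx², so ⟨T⟩ = −(ħ²/2m) ∫ ψ*·ψ'' dx / ∫|ψ|² dx; with m = 3.65.
d/dx sin(nπx/L) = (nπ/L)·cos(nπx/L) and d²/dx² sin(nπx/L) = −(nπ/L)²·sin(nπx/L); on 0 ≤ x ≤ L, ∫sin²(nπx/L) dx = L/2 and ∫sin(nπx/L)·cos(nπx/L) dx = 0.
State is unnormalized: ∫|ψ|² dx = 3.7700, and ∫ψ*·(−ħ²/2m · ψ'') dx = 0.35862, so ⟨T⟩ = 0.35862 / 3.7700.
⟨T⟩ = 0.095125.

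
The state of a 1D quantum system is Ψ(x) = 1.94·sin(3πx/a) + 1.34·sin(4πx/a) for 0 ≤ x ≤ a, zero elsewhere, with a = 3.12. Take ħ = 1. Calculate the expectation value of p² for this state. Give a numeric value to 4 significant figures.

11.42

p² Ψ = −ħ² d²Ψ/dx²; ⟨p²⟩ = −ħ² ∫ Ψ*·Ψ'' dx / ∫|Ψ|² dx.
d²/dx² sin(jπx/a) = −(jπ/a)²·sin(jπx/a); on 0 ≤ x ≤ a, ∫sin²(jπx/a) dx = a/2 and ∫sin(jπx/a)·sin(lπx/a) dx = 0 for j ≠ l, so only diagonal terms survive in ∫|Ψ|² and ∫Ψ·Ψ″; ∫Ψ·Ψ′ dx = [Ψ²/2] between the walls = 0.
State is unnormalized: ∫|Ψ|² dx = 8.6724, and ∫Ψ*·(−ħ² Ψ'') dx = 99.016, so ⟨p²⟩ = 99.016 / 8.6724.
⟨p²⟩ = 11.417.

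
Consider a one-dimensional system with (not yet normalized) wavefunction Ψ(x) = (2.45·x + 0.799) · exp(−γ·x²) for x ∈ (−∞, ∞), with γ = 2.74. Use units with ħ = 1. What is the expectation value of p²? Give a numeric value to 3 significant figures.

5.27

p² Ψ = −ħ² d²Ψ/dx²; ⟨p²⟩ = −ħ² ∫ Ψ*·Ψ'' dx / ∫|Ψ|² dx.
Expand each integrand as polynomial × e^(−2γx²) and use ∫x^(2j)·e^(−2γx²) dx = (2j−1)!!/(4γ)^j · √(π/(2γ)), odd powers → 0; here √(π/(2γ)) = 0.75715. Differentiate with the product rule, d/dx e^(−γx²) = −2γx·e^(−γx²).
State is unnormalized: ∫|Ψ|² dx = 0.89804, and ∫Ψ*·(−ħ² Ψ'') dx = 4.7330, so ⟨p²⟩ = 4.7330 / 0.89804.
⟨p²⟩ = 5.2704.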